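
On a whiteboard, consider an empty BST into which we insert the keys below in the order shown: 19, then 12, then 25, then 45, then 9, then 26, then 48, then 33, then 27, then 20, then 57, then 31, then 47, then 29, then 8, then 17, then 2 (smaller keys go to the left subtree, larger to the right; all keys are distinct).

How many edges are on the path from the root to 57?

19: root
12: left child of 19 (depth 1)
25: right child of 19 (depth 1)
45: right child of 25 (depth 2)
9: left child of 12 (depth 2)
26: left child of 45 (depth 3)
48: right child of 45 (depth 3)
33: right child of 26 (depth 4)
27: left child of 33 (depth 5)
20: left child of 25 (depth 2)
57: right child of 48 (depth 4)
31: right child of 27 (depth 6)
47: left child of 48 (depth 4)
29: left child of 31 (depth 7)
8: left child of 9 (depth 3)
17: right child of 12 (depth 2)
2: left child of 8 (depth 4)

Path to 57: 19 → 25 → 45 → 48 → 57, which is 4 edges.

4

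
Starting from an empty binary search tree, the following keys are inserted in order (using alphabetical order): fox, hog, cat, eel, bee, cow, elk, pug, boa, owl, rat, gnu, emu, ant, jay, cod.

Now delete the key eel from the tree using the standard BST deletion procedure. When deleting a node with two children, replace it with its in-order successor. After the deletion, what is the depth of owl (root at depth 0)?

3

fox: root
hog: right child of fox (depth 1)
cat: left child of fox (depth 1)
eel: right child of cat (depth 2)
bee: left child of cat (depth 2)
cow: left child of eel (depth 3)
elk: right child of eel (depth 3)
pug: right child of hog (depth 2)
boa: right child of bee (depth 3)
owl: left child of pug (depth 3)
rat: right child of pug (depth 3)
gnu: left child of hog (depth 2)
emu: right child of elk (depth 4)
ant: left child of bee (depth 3)
jay: left child of owl (depth 4)
cod: left child of cow (depth 4)

Delete eel (two children — replace with in-order successor).
After deletion, path to owl: fox → hog → pug → owl.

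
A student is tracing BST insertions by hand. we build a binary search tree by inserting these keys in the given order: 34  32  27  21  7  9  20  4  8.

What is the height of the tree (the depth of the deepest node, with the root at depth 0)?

Insert 34: tree is empty, so 34 becomes the root.
Insert 32: 32 < 34 → go left. Place as left child of 34.
Insert 27: 27 < 34 → go left; 27 < 32 → go left. Place as left child of 32.
Insert 21: 21 < 34 → go left; 21 < 32 → go left; 21 < 27 → go left. Place as left child of 27.
Insert 7: 7 < 34 → go left; 7 < 32 → go left; 7 < 27 → go left; 7 < 21 → go left. Place as left child of 21.
Insert 9: 9 < 34 → go left; 9 < 32 → go left; 9 < 27 → go left; 9 < 21 → go left; 9 > 7 → go right. Place as right child of 7.
Insert 20: 20 < 34 → go left; 20 < 32 → go left; 20 < 27 → go left; 20 < 21 → go left; 20 > 7 → go right; 20 > 9 → go right. Place as right child of 9.
Insert 4: 4 < 34 → go left; 4 < 32 → go left; 4 < 27 → go left; 4 < 21 → go left; 4 < 7 → go left. Place as left child of 7.
Insert 8: 8 < 34 → go left; 8 < 32 → go left; 8 < 27 → go left; 8 < 21 → go left; 8 > 7 → go right; 8 < 9 → go left. Place as left child of 9.

The deepest node is 20 at depth 6.

6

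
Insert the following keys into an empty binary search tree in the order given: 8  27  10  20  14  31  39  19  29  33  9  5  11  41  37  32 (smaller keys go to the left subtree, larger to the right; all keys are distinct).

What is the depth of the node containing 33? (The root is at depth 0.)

8: root
27: right child of 8 (depth 1)
10: left child of 27 (depth 2)
20: right child of 10 (depth 3)
14: left child of 20 (depth 4)
31: right child of 27 (depth 2)
39: right child of 31 (depth 3)
19: right child of 14 (depth 5)
29: left child of 31 (depth 3)
33: left child of 39 (depth 4)
9: left child of 10 (depth 3)
5: left child of 8 (depth 1)
11: left child of 14 (depth 5)
41: right child of 39 (depth 4)
37: right child of 33 (depth 5)
32: left child of 33 (depth 5)

Path to 33: 8 → 27 → 31 → 39 → 33, which is 4 edges.

4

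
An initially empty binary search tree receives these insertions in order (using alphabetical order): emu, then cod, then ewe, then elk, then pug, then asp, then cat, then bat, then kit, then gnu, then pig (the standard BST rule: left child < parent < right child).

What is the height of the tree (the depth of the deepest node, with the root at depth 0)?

Resulting structure (node: left, right):
  emu: L=cod, R=ewe
  cod: L=asp, R=elk
  ewe: L=–, R=pug
  elk: L=–, R=–
  pug: L=kit, R=–
  asp: L=–, R=cat
  cat: L=bat, R=–
  bat: L=–, R=–
  kit: L=gnu, R=pig
  gnu: L=–, R=–
  pig: L=–, R=–

The deepest node is bat at depth 4.

4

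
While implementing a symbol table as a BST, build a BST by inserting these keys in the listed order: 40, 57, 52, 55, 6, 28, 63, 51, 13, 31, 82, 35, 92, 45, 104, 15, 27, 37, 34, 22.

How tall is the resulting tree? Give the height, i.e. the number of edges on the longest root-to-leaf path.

Insert 40: tree is empty, so 40 becomes the root.
Insert 57: 57 > 40 → go right. Place as right child of 40.
Insert 52: 52 > 40 → go right; 52 < 57 → go left. Place as left child of 57.
Insert 55: 55 > 40 → go right; 55 < 57 → go left; 55 > 52 → go right. Place as right child of 52.
Insert 6: 6 < 40 → go left. Place as left child of 40.
Insert 28: 28 < 40 → go left; 28 > 6 → go right. Place as right child of 6.
Insert 63: 63 > 40 → go right; 63 > 57 → go right. Place as right child of 57.
Insert 51: 51 > 40 → go right; 51 < 57 → go left; 51 < 52 → go left. Place as left child of 52.
Insert 13: 13 < 40 → go left; 13 > 6 → go right; 13 < 28 → go left. Place as left child of 28.
Insert 31: 31 < 40 → go left; 31 > 6 → go right; 31 > 28 → go right. Place as right child of 28.
Insert 82: 82 > 40 → go right; 82 > 57 → go right; 82 > 63 → go right. Place as right child of 63.
Insert 35: 35 < 40 → go left; 35 > 6 → go right; 35 > 28 → go right; 35 > 31 → go right. Place as right child of 31.
Insert 92: 92 > 40 → go right; 92 > 57 → go right; 92 > 63 → go right; 92 > 82 → go right. Place as right child of 82.
Insert 45: 45 > 40 → go right; 45 < 57 → go left; 45 < 52 → go left; 45 < 51 → go left. Place as left child of 51.
Insert 104: 104 > 40 → go right; 104 > 57 → go right; 104 > 63 → go right; 104 > 82 → go right; 104 > 92 → go right. Place as right child of 92.
Insert 15: 15 < 40 → go left; 15 > 6 → go right; 15 < 28 → go left; 15 > 13 → go right. Place as right child of 13.
Insert 27: 27 < 40 → go left; 27 > 6 → go right; 27 < 28 → go left; 27 > 13 → go right; 27 > 15 → go right. Place as right child of 15.
Insert 37: 37 < 40 → go left; 37 > 6 → go right; 37 > 28 → go right; 37 > 31 → go right; 37 > 35 → go right. Place as right child of 35.
Insert 34: 34 < 40 → go left; 34 > 6 → go right; 34 > 28 → go right; 34 > 31 → go right; 34 < 35 → go left. Place as left child of 35.
Insert 22: 22 < 40 → go left; 22 > 6 → go right; 22 < 28 → go left; 22 > 13 → go right; 22 > 15 → go right; 22 < 27 → go left. Place as left child of 27.

The deepest node is 22 at depth 6.

6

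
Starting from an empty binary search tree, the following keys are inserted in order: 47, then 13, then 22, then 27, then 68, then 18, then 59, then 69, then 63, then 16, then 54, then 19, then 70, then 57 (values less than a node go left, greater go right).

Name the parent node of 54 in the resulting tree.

59

Insert 47: tree is empty, so 47 becomes the root.
Insert 13: 13 < 47 → go left. Place as left child of 47.
Insert 22: 22 < 47 → go left; 22 > 13 → go right. Place as right child of 13.
Insert 27: 27 < 47 → go left; 27 > 13 → go right; 27 > 22 → go right. Place as right child of 22.
Insert 68: 68 > 47 → go right. Place as right child of 47.
Insert 18: 18 < 47 → go left; 18 > 13 → go right; 18 < 22 → go left. Place as left child of 22.
Insert 59: 59 > 47 → go right; 59 < 68 → go left. Place as left child of 68.
Insert 69: 69 > 47 → go right; 69 > 68 → go right. Place as right child of 68.
Insert 63: 63 > 47 → go right; 63 < 68 → go left; 63 > 59 → go right. Place as right child of 59.
Insert 16: 16 < 47 → go left; 16 > 13 → go right; 16 < 22 → go left; 16 < 18 → go left. Place as left child of 18.
Insert 54: 54 > 47 → go right; 54 < 68 → go left; 54 < 59 → go left. Place as left child of 59.
Insert 19: 19 < 47 → go left; 19 > 13 → go right; 19 < 22 → go left; 19 > 18 → go right. Place as right child of 18.
Insert 70: 70 > 47 → go right; 70 > 68 → go right; 70 > 69 → go right. Place as right child of 69.
Insert 57: 57 > 47 → go right; 57 < 68 → go left; 57 < 59 → go left; 57 > 54 → go right. Place as right child of 54.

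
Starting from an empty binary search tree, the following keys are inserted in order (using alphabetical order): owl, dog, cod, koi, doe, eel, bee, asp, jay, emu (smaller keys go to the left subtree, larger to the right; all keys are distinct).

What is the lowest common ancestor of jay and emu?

jay

Resulting structure (node: left, right):
  owl: L=dog, R=–
  dog: L=cod, R=koi
  cod: L=bee, R=doe
  koi: L=eel, R=–
  doe: L=–, R=–
  eel: L=–, R=jay
  bee: L=asp, R=–
  asp: L=–, R=–
  jay: L=emu, R=–
  emu: L=–, R=–

Path to jay: owl → dog → koi → eel → jay
Path to emu: owl → dog → koi → eel → jay → emu
jay lies on both paths and is an ancestor of the other node.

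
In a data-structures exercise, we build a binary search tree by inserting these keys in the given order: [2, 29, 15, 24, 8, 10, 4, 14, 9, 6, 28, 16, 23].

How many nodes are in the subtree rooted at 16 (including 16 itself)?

Insert 2: tree is empty, so 2 becomes the root.
Insert 29: 29 > 2 → go right. Place as right child of 2.
Insert 15: 15 > 2 → go right; 15 < 29 → go left. Place as left child of 29.
Insert 24: 24 > 2 → go right; 24 < 29 → go left; 24 > 15 → go right. Place as right child of 15.
Insert 8: 8 > 2 → go right; 8 < 29 → go left; 8 < 15 → go left. Place as left child of 15.
Insert 10: 10 > 2 → go right; 10 < 29 → go left; 10 < 15 → go left; 10 > 8 → go right. Place as right child of 8.
Insert 4: 4 > 2 → go right; 4 < 29 → go left; 4 < 15 → go left; 4 < 8 → go left. Place as left child of 8.
Insert 14: 14 > 2 → go right; 14 < 29 → go left; 14 < 15 → go left; 14 > 8 → go right; 14 > 10 → go right. Place as right child of 10.
Insert 9: 9 > 2 → go right; 9 < 29 → go left; 9 < 15 → go left; 9 > 8 → go right; 9 < 10 → go left. Place as left child of 10.
Insert 6: 6 > 2 → go right; 6 < 29 → go left; 6 < 15 → go left; 6 < 8 → go left; 6 > 4 → go right. Place as right child of 4.
Insert 28: 28 > 2 → go right; 28 < 29 → go left; 28 > 15 → go right; 28 > 24 → go right. Place as right child of 24.
Insert 16: 16 > 2 → go right; 16 < 29 → go left; 16 > 15 → go right; 16 < 24 → go left. Place as left child of 24.
Insert 23: 23 > 2 → go right; 23 < 29 → go left; 23 > 15 → go right; 23 < 24 → go left; 23 > 16 → go right. Place as right child of 16.

Subtree rooted at 16 contains: 16, 23 — 2 nodes.

2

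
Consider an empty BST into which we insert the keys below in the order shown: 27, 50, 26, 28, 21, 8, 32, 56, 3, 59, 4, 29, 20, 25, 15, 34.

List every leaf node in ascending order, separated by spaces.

4 15 25 29 34 59

Insert 27: tree is empty, so 27 becomes the root.
Insert 50: 50 > 27 → go right. Place as right child of 27.
Insert 26: 26 < 27 → go left. Place as left child of 27.
Insert 28: 28 > 27 → go right; 28 < 50 → go left. Place as left child of 50.
Insert 21: 21 < 27 → go left; 21 < 26 → go left. Place as left child of 26.
Insert 8: 8 < 27 → go left; 8 < 26 → go left; 8 < 21 → go left. Place as left child of 21.
Insert 32: 32 > 27 → go right; 32 < 50 → go left; 32 > 28 → go right. Place as right child of 28.
Insert 56: 56 > 27 → go right; 56 > 50 → go right. Place as right child of 50.
Insert 3: 3 < 27 → go left; 3 < 26 → go left; 3 < 21 → go left; 3 < 8 → go left. Place as left child of 8.
Insert 59: 59 > 27 → go right; 59 > 50 → go right; 59 > 56 → go right. Place as right child of 56.
Insert 4: 4 < 27 → go left; 4 < 26 → go left; 4 < 21 → go left; 4 < 8 → go left; 4 > 3 → go right. Place as right child of 3.
Insert 29: 29 > 27 → go right; 29 < 50 → go left; 29 > 28 → go right; 29 < 32 → go left. Place as left child of 32.
Insert 20: 20 < 27 → go left; 20 < 26 → go left; 20 < 21 → go left; 20 > 8 → go right. Place as right child of 8.
Insert 25: 25 < 27 → go left; 25 < 26 → go left; 25 > 21 → go right. Place as right child of 21.
Insert 15: 15 < 27 → go left; 15 < 26 → go left; 15 < 21 → go left; 15 > 8 → go right; 15 < 20 → go left. Place as left child of 20.
Insert 34: 34 > 27 → go right; 34 < 50 → go left; 34 > 28 → go right; 34 > 32 → go right. Place as right child of 32.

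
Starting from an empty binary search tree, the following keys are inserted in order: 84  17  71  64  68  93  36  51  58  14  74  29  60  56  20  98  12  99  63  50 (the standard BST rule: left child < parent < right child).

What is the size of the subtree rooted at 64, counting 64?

11

Resulting structure (node: left, right):
  84: L=17, R=93
  17: L=14, R=71
  71: L=64, R=74
  64: L=36, R=68
  68: L=–, R=–
  93: L=–, R=98
  36: L=29, R=51
  51: L=50, R=58
  58: L=56, R=60
  14: L=12, R=–
  74: L=–, R=–
  29: L=20, R=–
  60: L=–, R=63
  56: L=–, R=–
  20: L=–, R=–
  98: L=–, R=99
  12: L=–, R=–
  99: L=–, R=–
  63: L=–, R=–
  50: L=–, R=–

Subtree rooted at 64 contains: 64, 36, 29, 20, 51, 50, 58, 56, 60, 63, 68 — 11 nodes.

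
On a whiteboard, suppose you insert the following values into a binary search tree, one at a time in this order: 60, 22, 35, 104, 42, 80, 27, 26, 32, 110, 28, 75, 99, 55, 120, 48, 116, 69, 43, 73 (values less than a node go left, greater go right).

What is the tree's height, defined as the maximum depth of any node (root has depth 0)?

6

60: root
22: left child of 60 (depth 1)
35: right child of 22 (depth 2)
104: right child of 60 (depth 1)
42: right child of 35 (depth 3)
80: left child of 104 (depth 2)
27: left child of 35 (depth 3)
26: left child of 27 (depth 4)
32: right child of 27 (depth 4)
110: right child of 104 (depth 2)
28: left child of 32 (depth 5)
75: left child of 80 (depth 3)
99: right child of 80 (depth 3)
55: right child of 42 (depth 4)
120: right child of 110 (depth 3)
48: left child of 55 (depth 5)
116: left child of 120 (depth 4)
69: left child of 75 (depth 4)
43: left child of 48 (depth 6)
73: right child of 69 (depth 5)

The deepest node is 43 at depth 6.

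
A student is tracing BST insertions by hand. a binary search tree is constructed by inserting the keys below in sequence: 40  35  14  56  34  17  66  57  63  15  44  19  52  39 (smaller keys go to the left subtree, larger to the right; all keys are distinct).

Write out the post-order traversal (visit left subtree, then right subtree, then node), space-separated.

Insert 40: tree is empty, so 40 becomes the root.
Insert 35: 35 < 40 → go left. Place as left child of 40.
Insert 14: 14 < 40 → go left; 14 < 35 → go left. Place as left child of 35.
Insert 56: 56 > 40 → go right. Place as right child of 40.
Insert 34: 34 < 40 → go left; 34 < 35 → go left; 34 > 14 → go right. Place as right child of 14.
Insert 17: 17 < 40 → go left; 17 < 35 → go left; 17 > 14 → go right; 17 < 34 → go left. Place as left child of 34.
Insert 66: 66 > 40 → go right; 66 > 56 → go right. Place as right child of 56.
Insert 57: 57 > 40 → go right; 57 > 56 → go right; 57 < 66 → go left. Place as left child of 66.
Insert 63: 63 > 40 → go right; 63 > 56 → go right; 63 < 66 → go left; 63 > 57 → go right. Place as right child of 57.
Insert 15: 15 < 40 → go left; 15 < 35 → go left; 15 > 14 → go right; 15 < 34 → go left; 15 < 17 → go left. Place as left child of 17.
Insert 44: 44 > 40 → go right; 44 < 56 → go left. Place as left child of 56.
Insert 19: 19 < 40 → go left; 19 < 35 → go left; 19 > 14 → go right; 19 < 34 → go left; 19 > 17 → go right. Place as right child of 17.
Insert 52: 52 > 40 → go right; 52 < 56 → go left; 52 > 44 → go right. Place as right child of 44.
Insert 39: 39 < 40 → go left; 39 > 35 → go right. Place as right child of 35.

15 19 17 34 14 39 35 52 44 63 57 66 56 40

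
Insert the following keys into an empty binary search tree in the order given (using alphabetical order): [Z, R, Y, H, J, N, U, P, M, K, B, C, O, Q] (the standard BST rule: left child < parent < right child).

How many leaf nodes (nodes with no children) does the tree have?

5

Insert Z: tree is empty, so Z becomes the root.
Insert R: R < Z → go left. Place as left child of Z.
Insert Y: Y < Z → go left; Y > R → go right. Place as right child of R.
Insert H: H < Z → go left; H < R → go left. Place as left child of R.
Insert J: J < Z → go left; J < R → go left; J > H → go right. Place as right child of H.
Insert N: N < Z → go left; N < R → go left; N > H → go right; N > J → go right. Place as right child of J.
Insert U: U < Z → go left; U > R → go right; U < Y → go left. Place as left child of Y.
Insert P: P < Z → go left; P < R → go left; P > H → go right; P > J → go right; P > N → go right. Place as right child of N.
Insert M: M < Z → go left; M < R → go left; M > H → go right; M > J → go right; M < N → go left. Place as left child of N.
Insert K: K < Z → go left; K < R → go left; K > H → go right; K > J → go right; K < N → go left; K < M → go left. Place as left child of M.
Insert B: B < Z → go left; B < R → go left; B < H → go left. Place as left child of H.
Insert C: C < Z → go left; C < R → go left; C < H → go left; C > B → go right. Place as right child of B.
Insert O: O < Z → go left; O < R → go left; O > H → go right; O > J → go right; O > N → go right; O < P → go left. Place as left child of P.
Insert Q: Q < Z → go left; Q < R → go left; Q > H → go right; Q > J → go right; Q > N → go right; Q > P → go right. Place as right child of P.

Leaves: C, K, O, Q, U — 5 in total.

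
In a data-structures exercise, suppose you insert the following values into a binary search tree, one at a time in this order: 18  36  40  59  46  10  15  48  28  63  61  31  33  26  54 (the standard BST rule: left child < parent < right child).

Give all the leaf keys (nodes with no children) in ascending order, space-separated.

15 26 33 54 61

Insert 18: tree is empty, so 18 becomes the root.
Insert 36: 36 > 18 → go right. Place as right child of 18.
Insert 40: 40 > 18 → go right; 40 > 36 → go right. Place as right child of 36.
Insert 59: 59 > 18 → go right; 59 > 36 → go right; 59 > 40 → go right. Place as right child of 40.
Insert 46: 46 > 18 → go right; 46 > 36 → go right; 46 > 40 → go right; 46 < 59 → go left. Place as left child of 59.
Insert 10: 10 < 18 → go left. Place as left child of 18.
Insert 15: 15 < 18 → go left; 15 > 10 → go right. Place as right child of 10.
Insert 48: 48 > 18 → go right; 48 > 36 → go right; 48 > 40 → go right; 48 < 59 → go left; 48 > 46 → go right. Place as right child of 46.
Insert 28: 28 > 18 → go right; 28 < 36 → go left. Place as left child of 36.
Insert 63: 63 > 18 → go right; 63 > 36 → go right; 63 > 40 → go right; 63 > 59 → go right. Place as right child of 59.
Insert 61: 61 > 18 → go right; 61 > 36 → go right; 61 > 40 → go right; 61 > 59 → go right; 61 < 63 → go left. Place as left child of 63.
Insert 31: 31 > 18 → go right; 31 < 36 → go left; 31 > 28 → go right. Place as right child of 28.
Insert 33: 33 > 18 → go right; 33 < 36 → go left; 33 > 28 → go right; 33 > 31 → go right. Place as right child of 31.
Insert 26: 26 > 18 → go right; 26 < 36 → go left; 26 < 28 → go left. Place as left child of 28.
Insert 54: 54 > 18 → go right; 54 > 36 → go right; 54 > 40 → go right; 54 < 59 → go left; 54 > 46 → go right; 54 > 48 → go right. Place as right child of 48.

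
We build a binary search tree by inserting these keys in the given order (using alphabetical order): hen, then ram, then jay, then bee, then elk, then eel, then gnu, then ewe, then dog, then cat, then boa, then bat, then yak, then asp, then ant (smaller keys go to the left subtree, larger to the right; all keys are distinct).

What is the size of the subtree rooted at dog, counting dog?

3

Insert hen: tree is empty, so hen becomes the root.
Insert ram: ram > hen → go right. Place as right child of hen.
Insert jay: jay > hen → go right; jay < ram → go left. Place as left child of ram.
Insert bee: bee < hen → go left. Place as left child of hen.
Insert elk: elk < hen → go left; elk > bee → go right. Place as right child of bee.
Insert eel: eel < hen → go left; eel > bee → go right; eel < elk → go left. Place as left child of elk.
Insert gnu: gnu < hen → go left; gnu > bee → go right; gnu > elk → go right. Place as right child of elk.
Insert ewe: ewe < hen → go left; ewe > bee → go right; ewe > elk → go right; ewe < gnu → go left. Place as left child of gnu.
Insert dog: dog < hen → go left; dog > bee → go right; dog < elk → go left; dog < eel → go left. Place as left child of eel.
Insert cat: cat < hen → go left; cat > bee → go right; cat < elk → go left; cat < eel → go left; cat < dog → go left. Place as left child of dog.
Insert boa: boa < hen → go left; boa > bee → go right; boa < elk → go left; boa < eel → go left; boa < dog → go left; boa < cat → go left. Place as left child of cat.
Insert bat: bat < hen → go left; bat < bee → go left. Place as left child of bee.
Insert yak: yak > hen → go right; yak > ram → go right. Place as right child of ram.
Insert asp: asp < hen → go left; asp < bee → go left; asp < bat → go left. Place as left child of bat.
Insert ant: ant < hen → go left; ant < bee → go left; ant < bat → go left; ant < asp → go left. Place as left child of asp.

Subtree rooted at dog contains: dog, cat, boa — 3 nodes.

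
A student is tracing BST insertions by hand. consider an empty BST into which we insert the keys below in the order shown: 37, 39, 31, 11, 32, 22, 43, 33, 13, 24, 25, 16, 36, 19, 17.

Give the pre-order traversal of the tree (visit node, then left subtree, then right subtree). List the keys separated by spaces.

Insert 37: tree is empty, so 37 becomes the root.
Insert 39: 39 > 37 → go right. Place as right child of 37.
Insert 31: 31 < 37 → go left. Place as left child of 37.
Insert 11: 11 < 37 → go left; 11 < 31 → go left. Place as left child of 31.
Insert 32: 32 < 37 → go left; 32 > 31 → go right. Place as right child of 31.
Insert 22: 22 < 37 → go left; 22 < 31 → go left; 22 > 11 → go right. Place as right child of 11.
Insert 43: 43 > 37 → go right; 43 > 39 → go right. Place as right child of 39.
Insert 33: 33 < 37 → go left; 33 > 31 → go right; 33 > 32 → go right. Place as right child of 32.
Insert 13: 13 < 37 → go left; 13 < 31 → go left; 13 > 11 → go right; 13 < 22 → go left. Place as left child of 22.
Insert 24: 24 < 37 → go left; 24 < 31 → go left; 24 > 11 → go right; 24 > 22 → go right. Place as right child of 22.
Insert 25: 25 < 37 → go left; 25 < 31 → go left; 25 > 11 → go right; 25 > 22 → go right; 25 > 24 → go right. Place as right child of 24.
Insert 16: 16 < 37 → go left; 16 < 31 → go left; 16 > 11 → go right; 16 < 22 → go left; 16 > 13 → go right. Place as right child of 13.
Insert 36: 36 < 37 → go left; 36 > 31 → go right; 36 > 32 → go right; 36 > 33 → go right. Place as right child of 33.
Insert 19: 19 < 37 → go left; 19 < 31 → go left; 19 > 11 → go right; 19 < 22 → go left; 19 > 13 → go right; 19 > 16 → go right. Place as right child of 16.
Insert 17: 17 < 37 → go left; 17 < 31 → go left; 17 > 11 → go right; 17 < 22 → go left; 17 > 13 → go right; 17 > 16 → go right; 17 < 19 → go left. Place as left child of 19.

37 31 11 22 13 16 19 17 24 25 32 33 36 39 43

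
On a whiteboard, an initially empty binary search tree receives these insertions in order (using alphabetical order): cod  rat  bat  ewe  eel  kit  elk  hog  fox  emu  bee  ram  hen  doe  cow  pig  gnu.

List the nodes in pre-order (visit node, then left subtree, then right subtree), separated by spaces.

cod bat bee rat ewe eel doe cow elk emu kit hog fox hen gnu ram pig

Resulting structure (node: left, right):
  cod: L=bat, R=rat
  rat: L=ewe, R=–
  bat: L=–, R=bee
  ewe: L=eel, R=kit
  eel: L=doe, R=elk
  kit: L=hog, R=ram
  elk: L=–, R=emu
  hog: L=fox, R=–
  fox: L=–, R=hen
  emu: L=–, R=–
  bee: L=–, R=–
  ram: L=pig, R=–
  hen: L=gnu, R=–
  doe: L=cow, R=–
  cow: L=–, R=–
  pig: L=–, R=–
  gnu: L=–, R=–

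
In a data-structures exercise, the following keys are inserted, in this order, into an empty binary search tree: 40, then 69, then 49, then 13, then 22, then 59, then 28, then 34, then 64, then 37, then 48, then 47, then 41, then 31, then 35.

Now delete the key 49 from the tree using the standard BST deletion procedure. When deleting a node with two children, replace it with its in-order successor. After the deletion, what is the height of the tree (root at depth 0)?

6

Insert 40: tree is empty, so 40 becomes the root.
Insert 69: 69 > 40 → go right. Place as right child of 40.
Insert 49: 49 > 40 → go right; 49 < 69 → go left. Place as left child of 69.
Insert 13: 13 < 40 → go left. Place as left child of 40.
Insert 22: 22 < 40 → go left; 22 > 13 → go right. Place as right child of 13.
Insert 59: 59 > 40 → go right; 59 < 69 → go left; 59 > 49 → go right. Place as right child of 49.
Insert 28: 28 < 40 → go left; 28 > 13 → go right; 28 > 22 → go right. Place as right child of 22.
Insert 34: 34 < 40 → go left; 34 > 13 → go right; 34 > 22 → go right; 34 > 28 → go right. Place as right child of 28.
Insert 64: 64 > 40 → go right; 64 < 69 → go left; 64 > 49 → go right; 64 > 59 → go right. Place as right child of 59.
Insert 37: 37 < 40 → go left; 37 > 13 → go right; 37 > 22 → go right; 37 > 28 → go right; 37 > 34 → go right. Place as right child of 34.
Insert 48: 48 > 40 → go right; 48 < 69 → go left; 48 < 49 → go left. Place as left child of 49.
Insert 47: 47 > 40 → go right; 47 < 69 → go left; 47 < 49 → go left; 47 < 48 → go left. Place as left child of 48.
Insert 41: 41 > 40 → go right; 41 < 69 → go left; 41 < 49 → go left; 41 < 48 → go left; 41 < 47 → go left. Place as left child of 47.
Insert 31: 31 < 40 → go left; 31 > 13 → go right; 31 > 22 → go right; 31 > 28 → go right; 31 < 34 → go left. Place as left child of 34.
Insert 35: 35 < 40 → go left; 35 > 13 → go right; 35 > 22 → go right; 35 > 28 → go right; 35 > 34 → go right; 35 < 37 → go left. Place as left child of 37.

Delete 49 (two children — replace with in-order successor).
After deletion, deepest node is 35 at depth 6.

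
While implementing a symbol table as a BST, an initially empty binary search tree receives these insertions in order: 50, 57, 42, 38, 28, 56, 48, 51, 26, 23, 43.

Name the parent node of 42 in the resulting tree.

50

Resulting structure (node: left, right):
  50: L=42, R=57
  57: L=56, R=–
  42: L=38, R=48
  38: L=28, R=–
  28: L=26, R=–
  56: L=51, R=–
  48: L=43, R=–
  51: L=–, R=–
  26: L=23, R=–
  23: L=–, R=–
  43: L=–, R=–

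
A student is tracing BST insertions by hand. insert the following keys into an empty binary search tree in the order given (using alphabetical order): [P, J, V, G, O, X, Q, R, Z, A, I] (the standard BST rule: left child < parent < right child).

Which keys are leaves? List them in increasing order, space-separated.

Insert P: tree is empty, so P becomes the root.
Insert J: J < P → go left. Place as left child of P.
Insert V: V > P → go right. Place as right child of P.
Insert G: G < P → go left; G < J → go left. Place as left child of J.
Insert O: O < P → go left; O > J → go right. Place as right child of J.
Insert X: X > P → go right; X > V → go right. Place as right child of V.
Insert Q: Q > P → go right; Q < V → go left. Place as left child of V.
Insert R: R > P → go right; R < V → go left; R > Q → go right. Place as right child of Q.
Insert Z: Z > P → go right; Z > V → go right; Z > X → go right. Place as right child of X.
Insert A: A < P → go left; A < J → go left; A < G → go left. Place as left child of G.
Insert I: I < P → go left; I < J → go left; I > G → go right. Place as right child of G.

A I O R Z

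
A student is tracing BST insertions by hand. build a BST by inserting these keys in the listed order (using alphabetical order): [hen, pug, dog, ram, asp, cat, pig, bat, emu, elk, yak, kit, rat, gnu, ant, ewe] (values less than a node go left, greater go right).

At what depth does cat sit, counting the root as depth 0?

Resulting structure (node: left, right):
  hen: L=dog, R=pug
  pug: L=pig, R=ram
  dog: L=asp, R=emu
  ram: L=–, R=yak
  asp: L=ant, R=cat
  cat: L=bat, R=–
  pig: L=kit, R=–
  bat: L=–, R=–
  emu: L=elk, R=gnu
  elk: L=–, R=–
  yak: L=rat, R=–
  kit: L=–, R=–
  rat: L=–, R=–
  gnu: L=ewe, R=–
  ant: L=–, R=–
  ewe: L=–, R=–

Path to cat: hen → dog → asp → cat, which is 3 edges.

3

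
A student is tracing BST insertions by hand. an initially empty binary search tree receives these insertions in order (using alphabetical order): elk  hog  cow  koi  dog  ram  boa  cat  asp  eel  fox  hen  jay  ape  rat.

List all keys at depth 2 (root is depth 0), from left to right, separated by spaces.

Insert elk: tree is empty, so elk becomes the root.
Insert hog: hog > elk → go right. Place as right child of elk.
Insert cow: cow < elk → go left. Place as left child of elk.
Insert koi: koi > elk → go right; koi > hog → go right. Place as right child of hog.
Insert dog: dog < elk → go left; dog > cow → go right. Place as right child of cow.
Insert ram: ram > elk → go right; ram > hog → go right; ram > koi → go right. Place as right child of koi.
Insert boa: boa < elk → go left; boa < cow → go left. Place as left child of cow.
Insert cat: cat < elk → go left; cat < cow → go left; cat > boa → go right. Place as right child of boa.
Insert asp: asp < elk → go left; asp < cow → go left; asp < boa → go left. Place as left child of boa.
Insert eel: eel < elk → go left; eel > cow → go right; eel > dog → go right. Place as right child of dog.
Insert fox: fox > elk → go right; fox < hog → go left. Place as left child of hog.
Insert hen: hen > elk → go right; hen < hog → go left; hen > fox → go right. Place as right child of fox.
Insert jay: jay > elk → go right; jay > hog → go right; jay < koi → go left. Place as left child of koi.
Insert ape: ape < elk → go left; ape < cow → go left; ape < boa → go left; ape < asp → go left. Place as left child of asp.
Insert rat: rat > elk → go right; rat > hog → go right; rat > koi → go right; rat > ram → go right. Place as right child of ram.

boa dog fox koi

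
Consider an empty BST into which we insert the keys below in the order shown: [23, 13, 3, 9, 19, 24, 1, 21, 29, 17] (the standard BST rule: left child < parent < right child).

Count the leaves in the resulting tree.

5

23: root
13: left child of 23 (depth 1)
3: left child of 13 (depth 2)
9: right child of 3 (depth 3)
19: right child of 13 (depth 2)
24: right child of 23 (depth 1)
1: left child of 3 (depth 3)
21: right child of 19 (depth 3)
29: right child of 24 (depth 2)
17: left child of 19 (depth 3)

Leaves: 1, 9, 17, 21, 29 — 5 in total.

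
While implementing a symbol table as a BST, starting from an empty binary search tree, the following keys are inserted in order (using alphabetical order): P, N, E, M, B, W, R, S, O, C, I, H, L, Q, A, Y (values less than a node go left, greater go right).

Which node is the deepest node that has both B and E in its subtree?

E

Insert P: tree is empty, so P becomes the root.
Insert N: N < P → go left. Place as left child of P.
Insert E: E < P → go left; E < N → go left. Place as left child of N.
Insert M: M < P → go left; M < N → go left; M > E → go right. Place as right child of E.
Insert B: B < P → go left; B < N → go left; B < E → go left. Place as left child of E.
Insert W: W > P → go right. Place as right child of P.
Insert R: R > P → go right; R < W → go left. Place as left child of W.
Insert S: S > P → go right; S < W → go left; S > R → go right. Place as right child of R.
Insert O: O < P → go left; O > N → go right. Place as right child of N.
Insert C: C < P → go left; C < N → go left; C < E → go left; C > B → go right. Place as right child of B.
Insert I: I < P → go left; I < N → go left; I > E → go right; I < M → go left. Place as left child of M.
Insert H: H < P → go left; H < N → go left; H > E → go right; H < M → go left; H < I → go left. Place as left child of I.
Insert L: L < P → go left; L < N → go left; L > E → go right; L < M → go left; L > I → go right. Place as right child of I.
Insert Q: Q > P → go right; Q < W → go left; Q < R → go left. Place as left child of R.
Insert A: A < P → go left; A < N → go left; A < E → go left; A < B → go left. Place as left child of B.
Insert Y: Y > P → go right; Y > W → go right. Place as right child of W.

Path to B: P → N → E → B
Path to E: P → N → E
E lies on both paths and is an ancestor of the other node.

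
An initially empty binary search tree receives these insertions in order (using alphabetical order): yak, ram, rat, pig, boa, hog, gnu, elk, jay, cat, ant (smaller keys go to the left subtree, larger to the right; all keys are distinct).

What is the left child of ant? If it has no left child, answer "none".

none

yak: root
ram: left child of yak (depth 1)
rat: right child of ram (depth 2)
pig: left child of ram (depth 2)
boa: left child of pig (depth 3)
hog: right child of boa (depth 4)
gnu: left child of hog (depth 5)
elk: left child of gnu (depth 6)
jay: right child of hog (depth 5)
cat: left child of elk (depth 7)
ant: left child of boa (depth 4)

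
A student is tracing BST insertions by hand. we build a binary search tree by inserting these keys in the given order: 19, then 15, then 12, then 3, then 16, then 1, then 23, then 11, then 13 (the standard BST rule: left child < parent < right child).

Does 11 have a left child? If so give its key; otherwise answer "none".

none

19: root
15: left child of 19 (depth 1)
12: left child of 15 (depth 2)
3: left child of 12 (depth 3)
16: right child of 15 (depth 2)
1: left child of 3 (depth 4)
23: right child of 19 (depth 1)
11: right child of 3 (depth 4)
13: right child of 12 (depth 3)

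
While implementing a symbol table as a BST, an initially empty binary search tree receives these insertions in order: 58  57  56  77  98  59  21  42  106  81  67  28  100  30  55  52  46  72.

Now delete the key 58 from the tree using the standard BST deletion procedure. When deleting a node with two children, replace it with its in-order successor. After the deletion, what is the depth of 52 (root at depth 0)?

Resulting structure (node: left, right):
  58: L=57, R=77
  57: L=56, R=–
  56: L=21, R=–
  77: L=59, R=98
  98: L=81, R=106
  59: L=–, R=67
  21: L=–, R=42
  42: L=28, R=55
  106: L=100, R=–
  81: L=–, R=–
  67: L=–, R=72
  28: L=–, R=30
  100: L=–, R=–
  30: L=–, R=–
  55: L=52, R=–
  52: L=46, R=–
  46: L=–, R=–
  72: L=–, R=–

Delete 58 (two children — replace with in-order successor).
After deletion, path to 52: 59 → 57 → 56 → 21 → 42 → 55 → 52.

6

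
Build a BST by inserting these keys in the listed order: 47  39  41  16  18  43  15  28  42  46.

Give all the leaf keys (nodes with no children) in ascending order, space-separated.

15 28 42 46

Insert 47: tree is empty, so 47 becomes the root.
Insert 39: 39 < 47 → go left. Place as left child of 47.
Insert 41: 41 < 47 → go left; 41 > 39 → go right. Place as right child of 39.
Insert 16: 16 < 47 → go left; 16 < 39 → go left. Place as left child of 39.
Insert 18: 18 < 47 → go left; 18 < 39 → go left; 18 > 16 → go right. Place as right child of 16.
Insert 43: 43 < 47 → go left; 43 > 39 → go right; 43 > 41 → go right. Place as right child of 41.
Insert 15: 15 < 47 → go left; 15 < 39 → go left; 15 < 16 → go left. Place as left child of 16.
Insert 28: 28 < 47 → go left; 28 < 39 → go left; 28 > 16 → go right; 28 > 18 → go right. Place as right child of 18.
Insert 42: 42 < 47 → go left; 42 > 39 → go right; 42 > 41 → go right; 42 < 43 → go left. Place as left child of 43.
Insert 46: 46 < 47 → go left; 46 > 39 → go right; 46 > 41 → go right; 46 > 43 → go right. Place as right child of 43.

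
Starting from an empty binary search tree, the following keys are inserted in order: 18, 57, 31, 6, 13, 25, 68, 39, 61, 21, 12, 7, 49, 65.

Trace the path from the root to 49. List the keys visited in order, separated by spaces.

18 57 31 39 49

Insert 18: tree is empty, so 18 becomes the root.
Insert 57: 57 > 18 → go right. Place as right child of 18.
Insert 31: 31 > 18 → go right; 31 < 57 → go left. Place as left child of 57.
Insert 6: 6 < 18 → go left. Place as left child of 18.
Insert 13: 13 < 18 → go left; 13 > 6 → go right. Place as right child of 6.
Insert 25: 25 > 18 → go right; 25 < 57 → go left; 25 < 31 → go left. Place as left child of 31.
Insert 68: 68 > 18 → go right; 68 > 57 → go right. Place as right child of 57.
Insert 39: 39 > 18 → go right; 39 < 57 → go left; 39 > 31 → go right. Place as right child of 31.
Insert 61: 61 > 18 → go right; 61 > 57 → go right; 61 < 68 → go left. Place as left child of 68.
Insert 21: 21 > 18 → go right; 21 < 57 → go left; 21 < 31 → go left; 21 < 25 → go left. Place as left child of 25.
Insert 12: 12 < 18 → go left; 12 > 6 → go right; 12 < 13 → go left. Place as left child of 13.
Insert 7: 7 < 18 → go left; 7 > 6 → go right; 7 < 13 → go left; 7 < 12 → go left. Place as left child of 12.
Insert 49: 49 > 18 → go right; 49 < 57 → go left; 49 > 31 → go right; 49 > 39 → go right. Place as right child of 39.
Insert 65: 65 > 18 → go right; 65 > 57 → go right; 65 < 68 → go left; 65 > 61 → go right. Place as right child of 61.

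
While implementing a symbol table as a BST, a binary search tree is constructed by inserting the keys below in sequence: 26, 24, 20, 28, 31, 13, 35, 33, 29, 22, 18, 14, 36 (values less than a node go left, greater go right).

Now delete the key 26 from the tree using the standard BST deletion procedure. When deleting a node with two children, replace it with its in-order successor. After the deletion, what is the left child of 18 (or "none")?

Insert 26: tree is empty, so 26 becomes the root.
Insert 24: 24 < 26 → go left. Place as left child of 26.
Insert 20: 20 < 26 → go left; 20 < 24 → go left. Place as left child of 24.
Insert 28: 28 > 26 → go right. Place as right child of 26.
Insert 31: 31 > 26 → go right; 31 > 28 → go right. Place as right child of 28.
Insert 13: 13 < 26 → go left; 13 < 24 → go left; 13 < 20 → go left. Place as left child of 20.
Insert 35: 35 > 26 → go right; 35 > 28 → go right; 35 > 31 → go right. Place as right child of 31.
Insert 33: 33 > 26 → go right; 33 > 28 → go right; 33 > 31 → go right; 33 < 35 → go left. Place as left child of 35.
Insert 29: 29 > 26 → go right; 29 > 28 → go right; 29 < 31 → go left. Place as left child of 31.
Insert 22: 22 < 26 → go left; 22 < 24 → go left; 22 > 20 → go right. Place as right child of 20.
Insert 18: 18 < 26 → go left; 18 < 24 → go left; 18 < 20 → go left; 18 > 13 → go right. Place as right child of 13.
Insert 14: 14 < 26 → go left; 14 < 24 → go left; 14 < 20 → go left; 14 > 13 → go right; 14 < 18 → go left. Place as left child of 18.
Insert 36: 36 > 26 → go right; 36 > 28 → go right; 36 > 31 → go right; 36 > 35 → go right. Place as right child of 35.

Delete 26 (two children — replace with in-order successor).
After deletion, 18's left child: 14.

14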